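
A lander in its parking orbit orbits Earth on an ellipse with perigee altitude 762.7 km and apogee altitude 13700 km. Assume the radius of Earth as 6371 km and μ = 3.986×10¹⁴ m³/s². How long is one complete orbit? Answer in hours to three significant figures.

T ≈ 4.39 hours

r_p = 6371 + 762.7 = 7133.7 km = 7.1337×10⁶ m.
r_a = 6371 + 13700 = 20071 km = 2.0071×10⁷ m.
Semi-major axis a = (r_p + r_a)/2 = (7133.7 + 20071)/2 = 13602 km = 1.360×10⁷ m.
By Kepler's third law T = 2π√(a³/μ) = 2π × 2.513×10³ = 1.579×10⁴ s.
= 4.386 hours.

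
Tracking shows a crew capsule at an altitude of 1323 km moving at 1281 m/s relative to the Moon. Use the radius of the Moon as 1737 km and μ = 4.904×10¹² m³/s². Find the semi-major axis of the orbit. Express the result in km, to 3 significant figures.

a ≈ 3140 km

r = 1737 + 1323 = 3060.0 km = 3.060×10⁶ m.
Vis-viva rearranged: 1/a = 2/r − v²/μ = 6.536×10⁻⁷ − 3.346×10⁻⁷ = 3.190×10⁻⁷ m⁻¹.
a = 3.135×10⁶ m = 3135.0 km.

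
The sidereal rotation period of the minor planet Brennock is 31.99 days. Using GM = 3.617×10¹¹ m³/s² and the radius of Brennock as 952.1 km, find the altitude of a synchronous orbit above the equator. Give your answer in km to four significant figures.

h_sync ≈ 40260 km

T = 31.99 days = 2.764×10⁶ s.
A synchronous orbit has period T, so by Kepler's third law a = (μT²/4π²)^(1/3).
μT²/4π² = 3.617×10¹¹ × (2.764×10⁶)² / 39.48 = 6.999×10²² m³.
a = 4.121×10⁷ m = 41211 km.
Altitude h = a − R = 41211 − 952.1 = 40259 km.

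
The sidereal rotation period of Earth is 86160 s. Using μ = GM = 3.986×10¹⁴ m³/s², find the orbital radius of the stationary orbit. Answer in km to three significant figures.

A synchronous orbit has period T, so by Kepler's third law a = (μT²/4π²)^(1/3).
μT²/4π² = 3.986×10¹⁴ × (8.616×10⁴)² / 39.48 = 7.495×10²² m³.
a = 4.216×10⁷ m = 42163 km.

r_sync ≈ 42200 km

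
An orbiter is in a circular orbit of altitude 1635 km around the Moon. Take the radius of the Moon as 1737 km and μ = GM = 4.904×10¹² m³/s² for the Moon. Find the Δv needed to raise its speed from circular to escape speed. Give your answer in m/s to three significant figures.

r = 1737 + 1635 = 3372.0 km = 3.3720×10⁶ m.
Circular speed v_c = √(μ/r) = 1206 m/s.
Escape speed v_esc = √(2μ/r) = √2 × v_c = 1705 m/s.
Δv = v_esc − v_c = 499.5 m/s.

Δv ≈ 500 m/s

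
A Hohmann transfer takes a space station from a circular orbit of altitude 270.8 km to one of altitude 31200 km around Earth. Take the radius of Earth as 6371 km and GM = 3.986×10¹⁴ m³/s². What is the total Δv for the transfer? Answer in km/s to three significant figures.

r₁ = 6371 + 270.8 = 6641.8 km = 6.6418×10⁶ m.
r₂ = 6371 + 31200 = 37571 km = 3.7571×10⁷ m.
Transfer ellipse a_t = (r₁ + r₂)/2 = 2.211×10⁷ m.
At r₁: circular v_c1 = √(μ/r₁) = 7747 m/s; transfer-perigee v_p = √[μ(2/r₁ − 1/a_t)] = 10100 m/s.
Δv₁ = v_p − v_c1 = 2352 m/s.
At r₂: circular v_c2 = √(μ/r₂) = 3257 m/s; transfer-apogee v_a = √[μ(2/r₂ − 1/a_t)] = 1785 m/s.
Δv₂ = v_c2 − v_a = 1472 m/s.
Total Δv = Δv₁ + Δv₂ = 3824 m/s = 3.824 km/s.

Δv_total ≈ 3.82 km/s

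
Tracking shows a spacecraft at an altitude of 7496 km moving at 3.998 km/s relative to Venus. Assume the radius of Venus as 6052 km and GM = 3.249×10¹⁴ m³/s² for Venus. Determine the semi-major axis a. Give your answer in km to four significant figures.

r = 6052 + 7496 = 13548 km = 1.355×10⁷ m.
Specific orbital energy ε = v²/2 − μ/r = (3998)²/2 − 3.249×10¹⁴/1.355×10⁷ = -1.599×10⁷ J/kg.
Since ε = −μ/(2a), a = −μ/(2ε) = 1.016×10⁷ m = 10160 km.

a ≈ 10160 km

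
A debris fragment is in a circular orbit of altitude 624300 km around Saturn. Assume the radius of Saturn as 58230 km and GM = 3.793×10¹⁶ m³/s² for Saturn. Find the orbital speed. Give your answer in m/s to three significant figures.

v ≈ 7450 m/s

r = 58230 + 624300 = 682530 km = 6.8253×10⁸ m.
For a circular orbit v = √(μ/r) = √(3.793×10¹⁶ / 6.825×10⁸) = √(5.557×10⁷) = 7455 m/s.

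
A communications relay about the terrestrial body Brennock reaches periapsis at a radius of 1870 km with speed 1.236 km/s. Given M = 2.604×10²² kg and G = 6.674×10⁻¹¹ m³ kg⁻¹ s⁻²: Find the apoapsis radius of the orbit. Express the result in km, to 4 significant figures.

apoapsis radius ≈ 8630 km

μ = GM = 6.674×10⁻¹¹ × 2.604×10²² = 1.738×10¹² m³/s².
r_p = 1.870×10⁶ m.
Specific energy ε = v²/2 − μ/r = -1.655×10⁵ J/kg, so a = −μ/(2ε) = 5.250×10⁶ m.
The apsides satisfy r_p + r_a = 2a, so the apoapsis radius is 2a − r_p = 8.630×10⁶ m = 8630.0 km.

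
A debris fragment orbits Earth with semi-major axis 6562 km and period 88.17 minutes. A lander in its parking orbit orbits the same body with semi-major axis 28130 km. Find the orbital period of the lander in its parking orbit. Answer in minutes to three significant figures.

T₂ ≈ 783 minutes

Kepler's third law: T² ∝ a³, so T₂ = T₁ (a₂/a₁)^(3/2).
a₂/a₁ = 4.287, (a₂/a₁)^(3/2) = 8.876.
T₂ = 88.17 × 8.876 = 782.6 minutes.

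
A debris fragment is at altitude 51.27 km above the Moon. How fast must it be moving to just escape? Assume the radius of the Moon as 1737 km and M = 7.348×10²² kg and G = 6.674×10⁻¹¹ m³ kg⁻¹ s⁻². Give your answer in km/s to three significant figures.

μ = GM = 6.674×10⁻¹¹ × 7.348×10²² = 4.904×10¹² m³/s².
r = 1737 + 51.27 = 1788.3 km = 1.7883×10⁶ m.
Escape speed v_esc = √(2μ/r) = √(2 × 4.904×10¹² / 1.788×10⁶) = √(5.485×10⁶) = 2342 m/s.
= 2.342 km/s.

v_esc ≈ 2.34 km/s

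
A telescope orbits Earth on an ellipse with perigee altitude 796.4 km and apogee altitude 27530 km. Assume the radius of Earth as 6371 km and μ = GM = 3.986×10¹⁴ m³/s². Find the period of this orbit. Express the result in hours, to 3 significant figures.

T ≈ 8.13 hours

r_p = 6371 + 796.4 = 7167.4 km = 7.1674×10⁶ m.
r_a = 6371 + 27530 = 33901 km = 3.3901×10⁷ m.
Semi-major axis a = (r_p + r_a)/2 = (7167.4 + 33901)/2 = 20534 km = 2.053×10⁷ m.
By Kepler's third law T = 2π√(a³/μ) = 2π × 4.661×10³ = 2.928×10⁴ s.
= 8.134 hours.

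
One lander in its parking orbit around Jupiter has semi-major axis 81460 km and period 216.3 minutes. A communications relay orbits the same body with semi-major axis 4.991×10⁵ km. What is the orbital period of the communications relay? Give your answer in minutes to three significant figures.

Kepler's third law: T² ∝ a³, so T₂ = T₁ (a₂/a₁)^(3/2).
a₂/a₁ = 6.127, (a₂/a₁)^(3/2) = 15.17.
T₂ = 216.3 × 15.17 = 3280 minutes.

T₂ ≈ 3280 minutes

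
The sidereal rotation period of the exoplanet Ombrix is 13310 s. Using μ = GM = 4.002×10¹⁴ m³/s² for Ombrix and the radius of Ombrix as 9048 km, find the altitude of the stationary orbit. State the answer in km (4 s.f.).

A synchronous orbit has period T, so by Kepler's third law a = (μT²/4π²)^(1/3).
μT²/4π² = 4.002×10¹⁴ × (1.331×10⁴)² / 39.48 = 1.796×10²¹ m³.
a = 1.216×10⁷ m = 12155 km.
Altitude h = a − R = 12155 − 9048 = 3107.1 km.

h_sync ≈ 3107 km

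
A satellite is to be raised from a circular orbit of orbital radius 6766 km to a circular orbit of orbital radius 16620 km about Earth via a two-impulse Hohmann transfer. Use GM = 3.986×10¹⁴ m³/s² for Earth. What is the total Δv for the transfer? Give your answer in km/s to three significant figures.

r₁ = 6766 km = 6.766×10⁶ m.
r₂ = 16620 km = 1.662×10⁷ m.
Transfer ellipse a_t = (r₁ + r₂)/2 = 1.169×10⁷ m.
At r₁: circular v_c1 = √(μ/r₁) = 7675 m/s; transfer-perigee v_p = √[μ(2/r₁ − 1/a_t)] = 9151 m/s.
Δv₁ = v_p − v_c1 = 1475 m/s.
At r₂: circular v_c2 = √(μ/r₂) = 4897 m/s; transfer-apogee v_a = √[μ(2/r₂ − 1/a_t)] = 3725 m/s.
Δv₂ = v_c2 − v_a = 1172 m/s.
Total Δv = Δv₁ + Δv₂ = 2647 m/s = 2.647 km/s.

Δv_total ≈ 2.65 km/s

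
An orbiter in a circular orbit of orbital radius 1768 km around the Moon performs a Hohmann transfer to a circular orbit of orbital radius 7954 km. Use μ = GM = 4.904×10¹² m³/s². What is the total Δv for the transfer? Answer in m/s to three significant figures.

Δv_total ≈ 777 m/s

r₁ = 1768 km = 1.768×10⁶ m.
r₂ = 7954 km = 7.954×10⁶ m.
Transfer ellipse a_t = (r₁ + r₂)/2 = 4.861×10⁶ m.
At r₁: circular v_c1 = √(μ/r₁) = 1665 m/s; transfer-perilune v_p = √[μ(2/r₁ − 1/a_t)] = 2130 m/s.
Δv₁ = v_p − v_c1 = 465.0 m/s.
At r₂: circular v_c2 = √(μ/r₂) = 785.2 m/s; transfer-apolune v_a = √[μ(2/r₂ − 1/a_t)] = 473.5 m/s.
Δv₂ = v_c2 − v_a = 311.7 m/s.
Total Δv = Δv₁ + Δv₂ = 776.6 m/s.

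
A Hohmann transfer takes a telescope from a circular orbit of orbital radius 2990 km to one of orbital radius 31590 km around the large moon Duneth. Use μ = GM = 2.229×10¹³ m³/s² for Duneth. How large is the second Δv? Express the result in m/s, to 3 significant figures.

Δv ≈ 491 m/s

r₁ = 2990 km = 2.990×10⁶ m.
r₂ = 31590 km = 3.159×10⁷ m.
Transfer ellipse a_t = (r₁ + r₂)/2 = 1.729×10⁷ m.
At r₁: circular v_c1 = √(μ/r₁) = 2730 m/s; transfer-periapsis v_p = √[μ(2/r₁ − 1/a_t)] = 3691 m/s.
At r₂: circular v_c2 = √(μ/r₂) = 840.0 m/s; transfer-apoapsis v_a = √[μ(2/r₂ − 1/a_t)] = 349.3 m/s.
Δv₂ = v_c2 − v_a = 490.7 m/s.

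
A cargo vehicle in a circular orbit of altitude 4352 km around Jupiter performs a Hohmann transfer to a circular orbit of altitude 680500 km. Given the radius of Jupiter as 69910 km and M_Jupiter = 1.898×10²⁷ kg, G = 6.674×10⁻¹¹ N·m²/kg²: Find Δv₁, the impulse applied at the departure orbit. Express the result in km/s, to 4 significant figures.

Δv ≈ 14.42 km/s

μ = GM = 6.674×10⁻¹¹ × 1.898×10²⁷ = 1.267×10¹⁷ m³/s².
r₁ = 69910 + 4352 = 74262 km = 7.4262×10⁷ m.
r₂ = 69910 + 680500 = 750410 km = 7.5041×10⁸ m.
Transfer ellipse a_t = (r₁ + r₂)/2 = 4.123×10⁸ m.
At r₁: circular v_c1 = √(μ/r₁) = 41300 m/s; transfer-perijove v_p = √[μ(2/r₁ − 1/a_t)] = 55720 m/s.
Δv₁ = v_p − v_c1 = 14420 m/s.
= 14.42 km/s.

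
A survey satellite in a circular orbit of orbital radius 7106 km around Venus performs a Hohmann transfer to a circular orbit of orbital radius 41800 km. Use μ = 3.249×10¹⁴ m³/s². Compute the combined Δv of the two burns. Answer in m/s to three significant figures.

Δv_total ≈ 3360 m/s

r₁ = 7106 km = 7.106×10⁶ m.
r₂ = 41800 km = 4.180×10⁷ m.
Transfer ellipse a_t = (r₁ + r₂)/2 = 2.445×10⁷ m.
At r₁: circular v_c1 = √(μ/r₁) = 6762 m/s; transfer-periapsis v_p = √[μ(2/r₁ − 1/a_t)] = 8841 m/s.
Δv₁ = v_p − v_c1 = 2079 m/s.
At r₂: circular v_c2 = √(μ/r₂) = 2788 m/s; transfer-apoapsis v_a = √[μ(2/r₂ − 1/a_t)] = 1503 m/s.
Δv₂ = v_c2 − v_a = 1285 m/s.
Total Δv = Δv₁ + Δv₂ = 3364 m/s.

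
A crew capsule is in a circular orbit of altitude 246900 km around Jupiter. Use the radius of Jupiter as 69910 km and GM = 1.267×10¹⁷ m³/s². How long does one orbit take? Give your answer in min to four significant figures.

r = 69910 + 246900 = 316810 km = 3.1681×10⁸ m.
Kepler's third law: T = 2π√(r³/μ) = 2π√((3.168×10⁸)³ / 1.267×10¹⁷).
r³/μ = 2.510×10⁸ s², so T = 2π × 1.584×10⁴ = 9.954×10⁴ s.
Converting: 9.954×10⁴ s ÷ 60.00 = 1659 min.

T ≈ 1659 min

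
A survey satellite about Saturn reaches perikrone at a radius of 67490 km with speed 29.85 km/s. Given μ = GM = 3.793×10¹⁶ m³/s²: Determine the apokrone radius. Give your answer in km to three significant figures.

apokrone radius ≈ 2.58×10⁵ km

r_p = 6.749×10⁷ m.
Specific energy ε = v²/2 − μ/r = -1.165×10⁸ J/kg, so a = −μ/(2ε) = 1.628×10⁸ m.
The apsides satisfy r_p + r_a = 2a, so the apokrone radius is 2a − r_p = 2.581×10⁸ m = 2.5810×10⁵ km.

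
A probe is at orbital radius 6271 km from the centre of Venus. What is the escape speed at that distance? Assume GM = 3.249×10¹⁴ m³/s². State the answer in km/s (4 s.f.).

r = 6271 km = 6.271×10⁶ m.
Escape speed v_esc = √(2μ/r) = √(2 × 3.249×10¹⁴ / 6.271×10⁶) = √(1.036×10⁸) = 10180 m/s.
= 10.18 km/s.

v_esc ≈ 10.18 km/s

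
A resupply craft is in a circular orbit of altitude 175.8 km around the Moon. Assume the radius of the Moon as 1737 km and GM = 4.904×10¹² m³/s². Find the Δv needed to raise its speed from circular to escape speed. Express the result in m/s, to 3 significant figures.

r = 1737 + 175.8 = 1912.8 km = 1.9128×10⁶ m.
Circular speed v_c = √(μ/r) = 1601 m/s.
Escape speed v_esc = √(2μ/r) = √2 × v_c = 2264 m/s.
Δv = v_esc − v_c = 663.2 m/s.

Δv ≈ 663 m/s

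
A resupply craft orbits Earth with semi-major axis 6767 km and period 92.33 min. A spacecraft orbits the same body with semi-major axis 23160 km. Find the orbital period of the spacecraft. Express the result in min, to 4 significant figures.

Kepler's third law: T² ∝ a³, so T₂ = T₁ (a₂/a₁)^(3/2).
a₂/a₁ = 3.422, (a₂/a₁)^(3/2) = 6.332.
T₂ = 92.33 × 6.332 = 584.6 min.

T₂ ≈ 584.6 min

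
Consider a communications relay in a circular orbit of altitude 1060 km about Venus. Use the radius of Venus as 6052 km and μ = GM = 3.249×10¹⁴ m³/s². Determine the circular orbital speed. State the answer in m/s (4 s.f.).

v ≈ 6759 m/s

r = 6052 + 1060 = 7112.0 km = 7.1120×10⁶ m.
For a circular orbit v = √(μ/r) = √(3.249×10¹⁴ / 7.112×10⁶) = √(4.568×10⁷) = 6759 m/s.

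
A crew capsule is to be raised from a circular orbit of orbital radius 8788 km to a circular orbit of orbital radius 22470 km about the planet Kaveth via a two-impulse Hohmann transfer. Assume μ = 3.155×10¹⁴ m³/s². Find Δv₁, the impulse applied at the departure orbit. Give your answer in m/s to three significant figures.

r₁ = 8788 km = 8.788×10⁶ m.
r₂ = 22470 km = 2.247×10⁷ m.
Transfer ellipse a_t = (r₁ + r₂)/2 = 1.563×10⁷ m.
At r₁: circular v_c1 = √(μ/r₁) = 5992 m/s; transfer-periapsis v_p = √[μ(2/r₁ − 1/a_t)] = 7184 m/s.
Δv₁ = v_p − v_c1 = 1193 m/s.

Δv ≈ 1190 m/s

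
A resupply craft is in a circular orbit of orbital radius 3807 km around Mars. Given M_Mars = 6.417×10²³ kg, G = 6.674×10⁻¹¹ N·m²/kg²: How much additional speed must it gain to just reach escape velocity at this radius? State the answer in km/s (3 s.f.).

Δv ≈ 1.39 km/s

μ = GM = 6.674×10⁻¹¹ × 6.417×10²³ = 4.283×10¹³ m³/s².
r = 3807 km = 3.807×10⁶ m.
Circular speed v_c = √(μ/r) = 3354 m/s.
Escape speed v_esc = √(2μ/r) = √2 × v_c = 4743 m/s.
Δv = v_esc − v_c = 1389 m/s = 1.389 km/s.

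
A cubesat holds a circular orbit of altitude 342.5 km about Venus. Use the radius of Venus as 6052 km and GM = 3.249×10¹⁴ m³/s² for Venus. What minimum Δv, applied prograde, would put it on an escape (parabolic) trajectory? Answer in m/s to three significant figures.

Δv ≈ 2950 m/s

r = 6052 + 342.5 = 6394.5 km = 6.3945×10⁶ m.
Circular speed v_c = √(μ/r) = 7128 m/s.
Escape speed v_esc = √(2μ/r) = √2 × v_c = 10080 m/s.
Δv = v_esc − v_c = 2953 m/s.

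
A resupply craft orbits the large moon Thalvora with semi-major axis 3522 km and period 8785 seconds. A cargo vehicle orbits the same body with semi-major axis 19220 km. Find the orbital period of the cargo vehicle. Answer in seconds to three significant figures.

Kepler's third law: T² ∝ a³, so T₂ = T₁ (a₂/a₁)^(3/2).
a₂/a₁ = 5.457, (a₂/a₁)^(3/2) = 12.75.
T₂ = 8785 × 12.75 = 1.120×10⁵ seconds.

T₂ ≈ 1.12×10⁵ seconds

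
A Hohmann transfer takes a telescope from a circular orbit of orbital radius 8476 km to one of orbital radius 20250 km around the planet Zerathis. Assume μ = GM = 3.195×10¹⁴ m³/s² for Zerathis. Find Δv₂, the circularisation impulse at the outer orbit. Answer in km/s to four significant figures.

Δv ≈ 0.9207 km/s

r₁ = 8476 km = 8.476×10⁶ m.
r₂ = 20250 km = 2.025×10⁷ m.
Transfer ellipse a_t = (r₁ + r₂)/2 = 1.436×10⁷ m.
At r₁: circular v_c1 = √(μ/r₁) = 6140 m/s; transfer-periapsis v_p = √[μ(2/r₁ − 1/a_t)] = 7290 m/s.
At r₂: circular v_c2 = √(μ/r₂) = 3972 m/s; transfer-apoapsis v_a = √[μ(2/r₂ − 1/a_t)] = 3051 m/s.
Δv₂ = v_c2 − v_a = 920.7 m/s.
= 0.9207 km/s.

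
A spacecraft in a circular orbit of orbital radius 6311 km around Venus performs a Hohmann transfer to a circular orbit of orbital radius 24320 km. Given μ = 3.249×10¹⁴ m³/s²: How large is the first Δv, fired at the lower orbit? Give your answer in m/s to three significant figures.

r₁ = 6311 km = 6.311×10⁶ m.
r₂ = 24320 km = 2.432×10⁷ m.
Transfer ellipse a_t = (r₁ + r₂)/2 = 1.532×10⁷ m.
At r₁: circular v_c1 = √(μ/r₁) = 7175 m/s; transfer-periapsis v_p = √[μ(2/r₁ − 1/a_t)] = 9042 m/s.
Δv₁ = v_p − v_c1 = 1866 m/s.

Δv ≈ 1870 m/s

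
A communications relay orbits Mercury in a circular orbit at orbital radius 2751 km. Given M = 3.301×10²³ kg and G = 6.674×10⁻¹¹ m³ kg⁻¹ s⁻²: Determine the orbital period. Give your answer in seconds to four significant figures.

μ = GM = 6.674×10⁻¹¹ × 3.301×10²³ = 2.203×10¹³ m³/s².
r = 2751 km = 2.751×10⁶ m.
Kepler's third law: T = 2π√(r³/μ) = 2π√((2.751×10⁶)³ / 2.203×10¹³).
r³/μ = 9.450×10⁵ s², so T = 2π × 9.721×10² = 6.108×10³ s.

T ≈ 6108 seconds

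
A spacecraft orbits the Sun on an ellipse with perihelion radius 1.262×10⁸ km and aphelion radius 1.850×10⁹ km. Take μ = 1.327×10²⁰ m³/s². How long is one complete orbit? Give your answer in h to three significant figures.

T ≈ 149000 h

Semi-major axis a = (r_p + r_a)/2 = (1.2620×10⁸ + 1.8500×10⁹)/2 = 9.8810×10⁸ km = 9.881×10¹¹ m.
By Kepler's third law T = 2π√(a³/μ) = 2π × 8.526×10⁷ = 5.357×10⁸ s.
= 1.488×10⁵ h.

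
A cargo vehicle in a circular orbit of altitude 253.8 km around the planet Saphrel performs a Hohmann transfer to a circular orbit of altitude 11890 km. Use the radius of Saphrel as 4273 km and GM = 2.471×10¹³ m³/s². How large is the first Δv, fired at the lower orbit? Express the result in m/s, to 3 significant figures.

Δv ≈ 584 m/s

r₁ = 4273 + 253.8 = 4526.8 km = 4.5268×10⁶ m.
r₂ = 4273 + 11890 = 16163 km = 1.6163×10⁷ m.
Transfer ellipse a_t = (r₁ + r₂)/2 = 1.034×10⁷ m.
At r₁: circular v_c1 = √(μ/r₁) = 2336 m/s; transfer-periapsis v_p = √[μ(2/r₁ − 1/a_t)] = 2920 m/s.
Δv₁ = v_p − v_c1 = 584.0 m/s.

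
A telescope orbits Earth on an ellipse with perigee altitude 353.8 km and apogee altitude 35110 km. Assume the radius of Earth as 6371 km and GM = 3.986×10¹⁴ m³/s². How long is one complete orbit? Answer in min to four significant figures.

T ≈ 620.7 min

r_p = 6371 + 353.8 = 6724.8 km = 6.7248×10⁶ m.
r_a = 6371 + 35110 = 41481 km = 4.1481×10⁷ m.
Semi-major axis a = (r_p + r_a)/2 = (6724.8 + 41481)/2 = 24103 km = 2.410×10⁷ m.
By Kepler's third law T = 2π√(a³/μ) = 2π × 5.927×10³ = 3.724×10⁴ s.
= 620.7 min.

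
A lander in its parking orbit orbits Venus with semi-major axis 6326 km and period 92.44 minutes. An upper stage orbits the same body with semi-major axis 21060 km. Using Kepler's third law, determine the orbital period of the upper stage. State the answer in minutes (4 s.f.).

T₂ ≈ 561.5 minutes

Kepler's third law: T² ∝ a³, so T₂ = T₁ (a₂/a₁)^(3/2).
a₂/a₁ = 3.329, (a₂/a₁)^(3/2) = 6.074.
T₂ = 92.44 × 6.074 = 561.5 minutes.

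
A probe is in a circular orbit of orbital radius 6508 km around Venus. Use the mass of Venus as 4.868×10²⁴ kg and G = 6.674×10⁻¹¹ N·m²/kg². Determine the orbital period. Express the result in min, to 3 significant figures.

μ = GM = 6.674×10⁻¹¹ × 4.868×10²⁴ = 3.249×10¹⁴ m³/s².
r = 6508 km = 6.508×10⁶ m.
Kepler's third law: T = 2π√(r³/μ) = 2π√((6.508×10⁶)³ / 3.249×10¹⁴).
r³/μ = 8.484×10⁵ s², so T = 2π × 9.211×10² = 5.787×10³ s.
Converting: 5.787×10³ s ÷ 60.00 = 96.46 min.

T ≈ 96.5 min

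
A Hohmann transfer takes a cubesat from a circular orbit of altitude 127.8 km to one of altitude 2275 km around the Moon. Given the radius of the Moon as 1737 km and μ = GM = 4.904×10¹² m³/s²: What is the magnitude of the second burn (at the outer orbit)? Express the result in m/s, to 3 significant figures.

Δv ≈ 225 m/s

r₁ = 1737 + 127.8 = 1864.8 km = 1.8648×10⁶ m.
r₂ = 1737 + 2275 = 4012.0 km = 4.0120×10⁶ m.
Transfer ellipse a_t = (r₁ + r₂)/2 = 2.938×10⁶ m.
At r₁: circular v_c1 = √(μ/r₁) = 1622 m/s; transfer-perilune v_p = √[μ(2/r₁ − 1/a_t)] = 1895 m/s.
At r₂: circular v_c2 = √(μ/r₂) = 1106 m/s; transfer-apolune v_a = √[μ(2/r₂ − 1/a_t)] = 880.8 m/s.
Δv₂ = v_c2 − v_a = 224.8 m/s.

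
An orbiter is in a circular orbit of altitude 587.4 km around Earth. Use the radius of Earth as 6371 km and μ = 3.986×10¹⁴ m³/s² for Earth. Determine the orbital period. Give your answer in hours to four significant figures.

r = 6371 + 587.4 = 6958.4 km = 6.9584×10⁶ m.
Kepler's third law: T = 2π√(r³/μ) = 2π√((6.958×10⁶)³ / 3.986×10¹⁴).
r³/μ = 8.453×10⁵ s², so T = 2π × 9.194×10² = 5.777×10³ s.
Converting: 5.777×10³ s ÷ 3600 = 1.605 hours.

T ≈ 1.605 hours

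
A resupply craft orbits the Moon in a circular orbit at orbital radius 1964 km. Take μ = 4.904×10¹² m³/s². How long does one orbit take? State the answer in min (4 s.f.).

T ≈ 130.2 min

r = 1964 km = 1.964×10⁶ m.
Kepler's third law: T = 2π√(r³/μ) = 2π√((1.964×10⁶)³ / 4.904×10¹²).
r³/μ = 1.545×10⁶ s², so T = 2π × 1.243×10³ = 7.809×10³ s.
Converting: 7.809×10³ s ÷ 60.00 = 130.2 min.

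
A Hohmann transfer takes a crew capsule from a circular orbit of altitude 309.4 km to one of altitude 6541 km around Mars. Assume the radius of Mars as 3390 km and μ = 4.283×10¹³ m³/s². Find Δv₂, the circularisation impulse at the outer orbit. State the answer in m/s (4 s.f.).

r₁ = 3390 + 309.4 = 3699.4 km = 3.6994×10⁶ m.
r₂ = 3390 + 6541 = 9931.0 km = 9.9310×10⁶ m.
Transfer ellipse a_t = (r₁ + r₂)/2 = 6.815×10⁶ m.
At r₁: circular v_c1 = √(μ/r₁) = 3403 m/s; transfer-periapsis v_p = √[μ(2/r₁ − 1/a_t)] = 4107 m/s.
At r₂: circular v_c2 = √(μ/r₂) = 2077 m/s; transfer-apoapsis v_a = √[μ(2/r₂ − 1/a_t)] = 1530 m/s.
Δv₂ = v_c2 − v_a = 546.7 m/s.

Δv ≈ 546.7 m/s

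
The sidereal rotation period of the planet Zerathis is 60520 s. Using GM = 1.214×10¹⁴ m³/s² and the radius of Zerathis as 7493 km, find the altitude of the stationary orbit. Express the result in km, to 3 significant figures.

A synchronous orbit has period T, so by Kepler's third law a = (μT²/4π²)^(1/3).
μT²/4π² = 1.214×10¹⁴ × (6.052×10⁴)² / 39.48 = 1.126×10²² m³.
a = 2.242×10⁷ m = 22416 km.
Altitude h = a − R = 22416 − 7493 = 14923 km.

h_sync ≈ 14900 km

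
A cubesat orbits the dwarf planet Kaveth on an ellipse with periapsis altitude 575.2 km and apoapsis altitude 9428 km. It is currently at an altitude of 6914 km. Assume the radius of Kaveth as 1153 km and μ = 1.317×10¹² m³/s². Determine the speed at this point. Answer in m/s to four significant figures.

v ≈ 335.5 m/s

r_p = 1153 + 575.2 = 1728.2 km = 1.7282×10⁶ m.
r_a = 1153 + 9428 = 10581 km = 1.0581×10⁷ m.
r = 1153 + 6914 = 8067.0 km = 8.067×10⁶ m.
Semi-major axis a = (r_p + r_a)/2 = 6154.6 km = 6.155×10⁶ m.
Vis-viva: v² = μ(2/r − 1/a) = 1.317×10¹² × (2.479×10⁻⁷ − 1.625×10⁻⁷) = 1.125×10⁵ m²/s².
v = 335.5 m/s.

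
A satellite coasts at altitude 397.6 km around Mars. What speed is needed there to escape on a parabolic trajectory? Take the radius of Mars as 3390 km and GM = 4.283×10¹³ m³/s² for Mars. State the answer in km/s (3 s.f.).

r = 3390 + 397.6 = 3787.6 km = 3.7876×10⁶ m.
Escape speed v_esc = √(2μ/r) = √(2 × 4.283×10¹³ / 3.788×10⁶) = √(2.262×10⁷) = 4756 m/s.
= 4.756 km/s.

v_esc ≈ 4.76 km/s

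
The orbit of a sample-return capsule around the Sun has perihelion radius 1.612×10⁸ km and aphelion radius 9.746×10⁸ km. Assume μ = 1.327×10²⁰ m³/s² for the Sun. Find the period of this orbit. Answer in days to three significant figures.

T ≈ 2700 days

Semi-major axis a = (r_p + r_a)/2 = (1.6120×10⁸ + 9.7460×10⁸)/2 = 5.6790×10⁸ km = 5.679×10¹¹ m.
By Kepler's third law T = 2π√(a³/μ) = 2π × 3.715×10⁷ = 2.334×10⁸ s.
= 2702 days.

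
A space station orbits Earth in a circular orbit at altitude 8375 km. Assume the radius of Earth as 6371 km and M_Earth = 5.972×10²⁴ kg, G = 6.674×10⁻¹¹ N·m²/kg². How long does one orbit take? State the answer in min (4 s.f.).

μ = GM = 6.674×10⁻¹¹ × 5.972×10²⁴ = 3.986×10¹⁴ m³/s².
r = 6371 + 8375 = 14746 km = 1.4746×10⁷ m.
Kepler's third law: T = 2π√(r³/μ) = 2π√((1.475×10⁷)³ / 3.986×10¹⁴).
r³/μ = 8.045×10⁶ s², so T = 2π × 2.836×10³ = 1.782×10⁴ s.
Converting: 1.782×10⁴ s ÷ 60.00 = 297.0 min.

T ≈ 297.0 min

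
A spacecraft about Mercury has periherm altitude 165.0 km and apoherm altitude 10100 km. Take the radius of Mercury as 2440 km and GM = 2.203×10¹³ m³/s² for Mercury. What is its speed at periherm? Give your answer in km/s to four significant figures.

r_p = 2440 + 165.0 = 2605.0 km = 2.6050×10⁶ m.
r_a = 2440 + 10100 = 12540 km = 1.2540×10⁷ m.
Semi-major axis a = (r_p + r_a)/2 = 7572.5 km = 7.572×10⁶ m.
Vis-viva: v² = μ(2/r − 1/a) = 2.203×10¹³ × (7.678×10⁻⁷ − 1.321×10⁻⁷) = 1.400×10⁷ m²/s².
v = 3742 m/s = 3.742 km/s.

v ≈ 3.742 km/s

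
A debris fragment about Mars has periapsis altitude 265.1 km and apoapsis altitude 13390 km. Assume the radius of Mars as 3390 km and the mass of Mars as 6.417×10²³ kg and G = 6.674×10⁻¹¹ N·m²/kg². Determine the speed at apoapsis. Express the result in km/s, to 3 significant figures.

μ = GM = 6.674×10⁻¹¹ × 6.417×10²³ = 4.283×10¹³ m³/s².
r_p = 3390 + 265.1 = 3655.1 km = 3.6551×10⁶ m.
r_a = 3390 + 13390 = 16780 km = 1.6780×10⁷ m.
Semi-major axis a = (r_p + r_a)/2 = 10218 km = 1.022×10⁷ m.
Vis-viva: v² = μ(2/r − 1/a) = 4.283×10¹³ × (1.192×10⁻⁷ − 9.787×10⁻⁸) = 9.130×10⁵ m²/s².
v = 955.5 m/s = 0.9555 km/s.

v ≈ 0.956 km/s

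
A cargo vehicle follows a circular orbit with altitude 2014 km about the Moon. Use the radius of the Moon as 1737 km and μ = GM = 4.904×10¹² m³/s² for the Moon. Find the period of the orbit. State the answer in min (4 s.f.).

T ≈ 343.5 min

r = 1737 + 2014 = 3751.0 km = 3.7510×10⁶ m.
Kepler's third law: T = 2π√(r³/μ) = 2π√((3.751×10⁶)³ / 4.904×10¹²).
r³/μ = 1.076×10⁷ s², so T = 2π × 3.281×10³ = 2.061×10⁴ s.
Converting: 2.061×10⁴ s ÷ 60.00 = 343.5 min.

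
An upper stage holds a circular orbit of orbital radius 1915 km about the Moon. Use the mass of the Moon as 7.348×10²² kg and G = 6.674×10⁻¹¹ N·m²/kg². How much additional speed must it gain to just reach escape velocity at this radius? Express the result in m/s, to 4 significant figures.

μ = GM = 6.674×10⁻¹¹ × 7.348×10²² = 4.904×10¹² m³/s².
r = 1915 km = 1.915×10⁶ m.
Circular speed v_c = √(μ/r) = 1600 m/s.
Escape speed v_esc = √(2μ/r) = √2 × v_c = 2263 m/s.
Δv = v_esc − v_c = 662.9 m/s.

Δv ≈ 662.9 m/s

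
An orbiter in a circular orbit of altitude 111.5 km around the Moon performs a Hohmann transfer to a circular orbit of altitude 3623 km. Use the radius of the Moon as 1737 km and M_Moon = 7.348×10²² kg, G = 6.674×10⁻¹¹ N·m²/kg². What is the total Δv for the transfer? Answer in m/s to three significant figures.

μ = GM = 6.674×10⁻¹¹ × 7.348×10²² = 4.904×10¹² m³/s².
r₁ = 1737 + 111.5 = 1848.5 km = 1.8485×10⁶ m.
r₂ = 1737 + 3623 = 5360.0 km = 5.3600×10⁶ m.
Transfer ellipse a_t = (r₁ + r₂)/2 = 3.604×10⁶ m.
At r₁: circular v_c1 = √(μ/r₁) = 1629 m/s; transfer-perilune v_p = √[μ(2/r₁ − 1/a_t)] = 1986 m/s.
Δv₁ = v_p − v_c1 = 357.5 m/s.
At r₂: circular v_c2 = √(μ/r₂) = 956.5 m/s; transfer-apolune v_a = √[μ(2/r₂ − 1/a_t)] = 685.0 m/s.
Δv₂ = v_c2 − v_a = 271.5 m/s.
Total Δv = Δv₁ + Δv₂ = 629.0 m/s.

Δv_total ≈ 629 m/s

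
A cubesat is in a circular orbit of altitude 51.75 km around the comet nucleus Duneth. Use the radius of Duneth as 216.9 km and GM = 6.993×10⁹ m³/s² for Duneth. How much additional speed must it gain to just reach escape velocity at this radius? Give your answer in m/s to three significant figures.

Δv ≈ 66.8 m/s

r = 216.9 + 51.75 = 268.65 km = 2.6865×10⁵ m.
Circular speed v_c = √(μ/r) = 161.3 m/s.
Escape speed v_esc = √(2μ/r) = √2 × v_c = 228.2 m/s.
Δv = v_esc − v_c = 66.83 m/s.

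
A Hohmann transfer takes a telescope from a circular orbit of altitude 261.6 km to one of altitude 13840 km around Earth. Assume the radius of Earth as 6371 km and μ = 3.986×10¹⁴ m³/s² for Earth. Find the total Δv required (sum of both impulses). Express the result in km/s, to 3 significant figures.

r₁ = 6371 + 261.6 = 6632.6 km = 6.6326×10⁶ m.
r₂ = 6371 + 13840 = 20211 km = 2.0211×10⁷ m.
Transfer ellipse a_t = (r₁ + r₂)/2 = 1.342×10⁷ m.
At r₁: circular v_c1 = √(μ/r₁) = 7752 m/s; transfer-perigee v_p = √[μ(2/r₁ − 1/a_t)] = 9513 m/s.
Δv₁ = v_p − v_c1 = 1761 m/s.
At r₂: circular v_c2 = √(μ/r₂) = 4441 m/s; transfer-apogee v_a = √[μ(2/r₂ − 1/a_t)] = 3122 m/s.
Δv₂ = v_c2 − v_a = 1319 m/s.
Total Δv = Δv₁ + Δv₂ = 3080 m/s = 3.080 km/s.

Δv_total ≈ 3.08 km/s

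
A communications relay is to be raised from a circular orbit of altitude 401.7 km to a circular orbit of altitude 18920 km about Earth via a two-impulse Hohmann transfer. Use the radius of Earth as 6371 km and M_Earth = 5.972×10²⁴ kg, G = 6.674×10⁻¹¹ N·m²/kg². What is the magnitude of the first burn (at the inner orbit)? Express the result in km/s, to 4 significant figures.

μ = GM = 6.674×10⁻¹¹ × 5.972×10²⁴ = 3.986×10¹⁴ m³/s².
r₁ = 6371 + 401.7 = 6772.7 km = 6.7727×10⁶ m.
r₂ = 6371 + 18920 = 25291 km = 2.5291×10⁷ m.
Transfer ellipse a_t = (r₁ + r₂)/2 = 1.603×10⁷ m.
At r₁: circular v_c1 = √(μ/r₁) = 7671 m/s; transfer-perigee v_p = √[μ(2/r₁ − 1/a_t)] = 9635 m/s.
Δv₁ = v_p − v_c1 = 1964 m/s.
= 1.964 km/s.

Δv ≈ 1.964 km/s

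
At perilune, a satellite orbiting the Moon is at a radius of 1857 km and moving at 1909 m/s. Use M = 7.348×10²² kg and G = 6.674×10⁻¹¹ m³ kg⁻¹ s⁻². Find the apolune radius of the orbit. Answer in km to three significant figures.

apolune radius ≈ 4130 km

μ = GM = 6.674×10⁻¹¹ × 7.348×10²² = 4.904×10¹² m³/s².
r_p = 1.857×10⁶ m.
Specific energy ε = v²/2 − μ/r = -8.187×10⁵ J/kg, so a = −μ/(2ε) = 2.995×10⁶ m.
The apsides satisfy r_p + r_a = 2a, so the apolune radius is 2a − r_p = 4.133×10⁶ m = 4133.0 km.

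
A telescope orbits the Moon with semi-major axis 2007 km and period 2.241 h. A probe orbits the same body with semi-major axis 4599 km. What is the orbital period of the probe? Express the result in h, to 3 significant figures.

T₂ ≈ 7.77 h

Kepler's third law: T² ∝ a³, so T₂ = T₁ (a₂/a₁)^(3/2).
a₂/a₁ = 2.291, (a₂/a₁)^(3/2) = 3.469.
T₂ = 2.241 × 3.469 = 7.773 h.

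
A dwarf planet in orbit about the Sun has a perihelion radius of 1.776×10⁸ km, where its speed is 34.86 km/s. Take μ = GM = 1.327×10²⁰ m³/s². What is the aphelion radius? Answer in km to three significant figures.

aphelion radius ≈ 7.73×10⁸ km

r_p = 1.776×10¹¹ m.
Specific energy ε = v²/2 − μ/r = -1.396×10⁸ J/kg, so a = −μ/(2ε) = 4.754×10¹¹ m.
The apsides satisfy r_p + r_a = 2a, so the aphelion radius is 2a − r_p = 7.731×10¹¹ m = 7.7314×10⁸ km.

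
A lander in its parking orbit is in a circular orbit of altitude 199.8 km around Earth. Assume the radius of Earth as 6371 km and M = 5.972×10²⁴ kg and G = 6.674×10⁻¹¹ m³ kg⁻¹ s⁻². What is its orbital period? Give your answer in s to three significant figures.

T ≈ 5300 s

μ = GM = 6.674×10⁻¹¹ × 5.972×10²⁴ = 3.986×10¹⁴ m³/s².
r = 6371 + 199.8 = 6570.8 km = 6.5708×10⁶ m.
Kepler's third law: T = 2π√(r³/μ) = 2π√((6.571×10⁶)³ / 3.986×10¹⁴).
r³/μ = 7.118×10⁵ s², so T = 2π × 8.437×10² = 5.301×10³ s.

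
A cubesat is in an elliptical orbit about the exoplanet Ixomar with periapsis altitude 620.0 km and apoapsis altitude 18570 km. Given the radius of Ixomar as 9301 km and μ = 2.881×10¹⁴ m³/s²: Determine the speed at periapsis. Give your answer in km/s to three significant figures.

v ≈ 6.54 km/s

r_p = 9301 + 620.0 = 9921.0 km = 9.9210×10⁶ m.
r_a = 9301 + 18570 = 27871 km = 2.7871×10⁷ m.
Semi-major axis a = (r_p + r_a)/2 = 18896 km = 1.890×10⁷ m.
Vis-viva: v² = μ(2/r − 1/a) = 2.881×10¹⁴ × (2.016×10⁻⁷ − 5.292×10⁻⁸) = 4.283×10⁷ m²/s².
v = 6545 m/s = 6.545 km/s.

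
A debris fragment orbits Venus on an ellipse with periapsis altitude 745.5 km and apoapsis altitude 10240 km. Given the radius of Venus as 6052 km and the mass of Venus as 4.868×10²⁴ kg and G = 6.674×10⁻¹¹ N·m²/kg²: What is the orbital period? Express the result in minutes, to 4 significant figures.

μ = GM = 6.674×10⁻¹¹ × 4.868×10²⁴ = 3.249×10¹⁴ m³/s².
r_p = 6052 + 745.5 = 6797.5 km = 6.7975×10⁶ m.
r_a = 6052 + 10240 = 16292 km = 1.6292×10⁷ m.
Semi-major axis a = (r_p + r_a)/2 = (6797.5 + 16292)/2 = 11545 km = 1.154×10⁷ m.
By Kepler's third law T = 2π√(a³/μ) = 2π × 2.176×10³ = 1.367×10⁴ s.
= 227.9 minutes.

T ≈ 227.9 minutes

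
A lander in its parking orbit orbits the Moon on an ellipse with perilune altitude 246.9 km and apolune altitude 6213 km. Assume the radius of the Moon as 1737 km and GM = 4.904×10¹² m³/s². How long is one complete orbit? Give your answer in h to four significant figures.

T ≈ 8.724 h

r_p = 1737 + 246.9 = 1983.9 km = 1.9839×10⁶ m.
r_a = 1737 + 6213 = 7950.0 km = 7.9500×10⁶ m.
Semi-major axis a = (r_p + r_a)/2 = (1983.9 + 7950.0)/2 = 4966.9 km = 4.967×10⁶ m.
By Kepler's third law T = 2π√(a³/μ) = 2π × 4.999×10³ = 3.141×10⁴ s.
= 8.724 h.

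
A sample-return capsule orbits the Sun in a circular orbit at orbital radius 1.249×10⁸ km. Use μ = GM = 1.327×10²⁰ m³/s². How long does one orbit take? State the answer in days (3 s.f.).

T ≈ 279 days

r = 1.249×10⁸ km = 1.249×10¹¹ m.
Kepler's third law: T = 2π√(r³/μ) = 2π√((1.249×10¹¹)³ / 1.327×10²⁰).
r³/μ = 1.468×10¹³ s², so T = 2π × 3.832×10⁶ = 2.408×10⁷ s.
Converting: 2.408×10⁷ s ÷ 86400 = 278.7 days.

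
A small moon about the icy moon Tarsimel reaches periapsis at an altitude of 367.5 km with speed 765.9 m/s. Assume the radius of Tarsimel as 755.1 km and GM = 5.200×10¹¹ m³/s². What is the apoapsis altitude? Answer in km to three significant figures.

r_p = 755.1 + 367.5 = 1122.6 km = 1.123×10⁶ m.
Specific energy ε = v²/2 − μ/r = -1.699×10⁵ J/kg, so a = −μ/(2ε) = 1.530×10⁶ m.
The apsides satisfy r_p + r_a = 2a, so the apoapsis radius is 2a − r_p = 1.938×10⁶ m = 1937.9 km.
Apoapsis altitude = 1937.9 − 755.1 = 1182.8 km.

apoapsis altitude ≈ 1180 km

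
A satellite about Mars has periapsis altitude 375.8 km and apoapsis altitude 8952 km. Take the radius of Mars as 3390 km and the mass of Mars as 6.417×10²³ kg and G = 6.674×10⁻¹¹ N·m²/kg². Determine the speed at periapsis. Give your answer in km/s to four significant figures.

μ = GM = 6.674×10⁻¹¹ × 6.417×10²³ = 4.283×10¹³ m³/s².
r_p = 3390 + 375.8 = 3765.8 km = 3.7658×10⁶ m.
r_a = 3390 + 8952 = 12342 km = 1.2342×10⁷ m.
Semi-major axis a = (r_p + r_a)/2 = 8053.9 km = 8.054×10⁶ m.
Vis-viva: v² = μ(2/r − 1/a) = 4.283×10¹³ × (5.311×10⁻⁷ − 1.242×10⁻⁷) = 1.743×10⁷ m²/s².
v = 4175 m/s = 4.175 km/s.

v ≈ 4.175 km/s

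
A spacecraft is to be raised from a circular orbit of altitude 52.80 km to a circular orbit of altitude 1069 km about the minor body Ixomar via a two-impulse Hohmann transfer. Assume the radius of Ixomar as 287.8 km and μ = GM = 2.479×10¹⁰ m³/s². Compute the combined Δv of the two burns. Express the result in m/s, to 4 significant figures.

r₁ = 287.8 + 52.80 = 340.60 km = 3.4060×10⁵ m.
r₂ = 287.8 + 1069 = 1356.8 km = 1.3568×10⁶ m.
Transfer ellipse a_t = (r₁ + r₂)/2 = 8.487×10⁵ m.
At r₁: circular v_c1 = √(μ/r₁) = 269.8 m/s; transfer-periapsis v_p = √[μ(2/r₁ − 1/a_t)] = 341.1 m/s.
Δv₁ = v_p − v_c1 = 71.33 m/s.
At r₂: circular v_c2 = √(μ/r₂) = 135.2 m/s; transfer-apoapsis v_a = √[μ(2/r₂ − 1/a_t)] = 85.63 m/s.
Δv₂ = v_c2 − v_a = 49.54 m/s.
Total Δv = Δv₁ + Δv₂ = 120.9 m/s.

Δv_total ≈ 120.9 m/s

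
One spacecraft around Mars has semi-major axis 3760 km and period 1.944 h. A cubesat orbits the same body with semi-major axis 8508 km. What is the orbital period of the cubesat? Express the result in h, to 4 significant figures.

Kepler's third law: T² ∝ a³, so T₂ = T₁ (a₂/a₁)^(3/2).
a₂/a₁ = 2.263, (a₂/a₁)^(3/2) = 3.404.
T₂ = 1.944 × 3.404 = 6.617 h.

T₂ ≈ 6.617 h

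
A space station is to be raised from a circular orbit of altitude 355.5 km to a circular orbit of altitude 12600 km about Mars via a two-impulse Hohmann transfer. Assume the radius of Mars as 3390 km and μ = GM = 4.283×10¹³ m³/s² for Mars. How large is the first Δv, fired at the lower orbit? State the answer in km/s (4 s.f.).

Δv ≈ 0.923 km/s

r₁ = 3390 + 355.5 = 3745.5 km = 3.7455×10⁶ m.
r₂ = 3390 + 12600 = 15990 km = 1.5990×10⁷ m.
Transfer ellipse a_t = (r₁ + r₂)/2 = 9.868×10⁶ m.
At r₁: circular v_c1 = √(μ/r₁) = 3382 m/s; transfer-periapsis v_p = √[μ(2/r₁ − 1/a_t)] = 4305 m/s.
Δv₁ = v_p − v_c1 = 923.0 m/s.
= 0.923 km/s.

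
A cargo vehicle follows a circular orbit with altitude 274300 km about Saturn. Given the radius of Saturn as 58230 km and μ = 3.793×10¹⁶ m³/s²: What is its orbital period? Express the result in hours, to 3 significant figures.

r = 58230 + 274300 = 332530 km = 3.3253×10⁸ m.
Kepler's third law: T = 2π√(r³/μ) = 2π√((3.325×10⁸)³ / 3.793×10¹⁶).
r³/μ = 9.694×10⁸ s², so T = 2π × 3.114×10⁴ = 1.956×10⁵ s.
Converting: 1.956×10⁵ s ÷ 3600 = 54.34 hours.

T ≈ 54.3 hours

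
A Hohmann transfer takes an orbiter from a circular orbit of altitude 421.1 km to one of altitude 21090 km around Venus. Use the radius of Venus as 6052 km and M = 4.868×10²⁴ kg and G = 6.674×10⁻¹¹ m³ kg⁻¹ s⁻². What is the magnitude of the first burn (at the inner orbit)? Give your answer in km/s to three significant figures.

Δv ≈ 1.92 km/s

μ = GM = 6.674×10⁻¹¹ × 4.868×10²⁴ = 3.249×10¹⁴ m³/s².
r₁ = 6052 + 421.1 = 6473.1 km = 6.4731×10⁶ m.
r₂ = 6052 + 21090 = 27142 km = 2.7142×10⁷ m.
Transfer ellipse a_t = (r₁ + r₂)/2 = 1.681×10⁷ m.
At r₁: circular v_c1 = √(μ/r₁) = 7085 m/s; transfer-periapsis v_p = √[μ(2/r₁ − 1/a_t)] = 9003 m/s.
Δv₁ = v_p − v_c1 = 1918 m/s.
= 1.918 km/s.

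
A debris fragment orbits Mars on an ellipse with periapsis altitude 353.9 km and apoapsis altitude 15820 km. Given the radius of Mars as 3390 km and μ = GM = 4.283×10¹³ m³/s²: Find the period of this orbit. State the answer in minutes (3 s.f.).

T ≈ 622 minutes

r_p = 3390 + 353.9 = 3743.9 km = 3.7439×10⁶ m.
r_a = 3390 + 15820 = 19210 km = 1.9210×10⁷ m.
Semi-major axis a = (r_p + r_a)/2 = (3743.9 + 19210)/2 = 11477 km = 1.148×10⁷ m.
By Kepler's third law T = 2π√(a³/μ) = 2π × 5.941×10³ = 3.733×10⁴ s.
= 622.1 minutes.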